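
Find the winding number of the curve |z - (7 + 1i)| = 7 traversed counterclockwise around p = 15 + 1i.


Step 1: Center c = (7, 1), radius = 7
Step 2: |p - c|^2 = 8^2 + 0^2 = 64
Step 3: r^2 = 49
Step 4: |p-c| > r so winding number = 0

0


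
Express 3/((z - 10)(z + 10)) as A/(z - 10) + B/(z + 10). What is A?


Step 1: Multiply both sides by (z - 10) and set z = 10
Step 2: A = 3 / (10 + 10)
Step 3: A = 3 / 20
Step 4: A = 3/20

3/20


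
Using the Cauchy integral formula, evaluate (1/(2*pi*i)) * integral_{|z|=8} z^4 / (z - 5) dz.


Step 1: f(z) = z^4, a = 5 is inside |z| = 8
Step 2: By Cauchy integral formula: (1/(2pi*i)) * integral = f(a)
Step 3: f(5) = 5^4 = 625

625


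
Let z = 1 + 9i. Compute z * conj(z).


Step 1: conj(z) = 1 - 9i
Step 2: z * conj(z) = 1^2 + 9^2
Step 3: = 1 + 81 = 82

82


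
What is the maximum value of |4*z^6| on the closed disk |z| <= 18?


Step 1: On |z| = 18, |f(z)| = 4 * |z|^6 = 4 * 18^6
Step 2: By maximum modulus principle, maximum is on boundary.
Step 3: Maximum = 4 * 34012224 = 136048896

136048896


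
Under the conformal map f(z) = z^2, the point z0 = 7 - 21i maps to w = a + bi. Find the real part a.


Step 1: z0 = 7 - 21i
Step 2: z0^2 = 7^2 - (-21)^2 - 294i
Step 3: real part = 49 - 441 = -392

-392


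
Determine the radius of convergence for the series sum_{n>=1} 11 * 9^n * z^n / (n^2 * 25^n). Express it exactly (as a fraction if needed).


Step 1: General term a_n = 11 * 9^n / (n^2 * 25^n)
Step 2: By the root test, |a_n|^(1/n) = 11^(1/n) * 9 / (n^(2/n) * 25) -> 9/25 as n -> infinity (since 11^(1/n) -> 1 and n^(2/n) -> 1)
Step 3: R = 1/lim|a_n|^(1/n) = 25/9

25/9


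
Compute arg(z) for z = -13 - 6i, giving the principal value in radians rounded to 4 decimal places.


Step 1: z = -13 - 6i
Step 2: arg(z) = atan2(-6, -13)
Step 3: arg(z) = -2.7092

-2.7092


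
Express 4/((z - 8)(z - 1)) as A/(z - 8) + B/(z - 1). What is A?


Step 1: Multiply both sides by (z - 8) and set z = 8
Step 2: A = 4 / (8 - 1)
Step 3: A = 4 / 7
Step 4: A = 4/7

4/7


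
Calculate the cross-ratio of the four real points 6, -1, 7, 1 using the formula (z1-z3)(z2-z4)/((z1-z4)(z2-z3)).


Step 1: (z1-z3)(z2-z4) = (-1) * (-2) = 2
Step 2: (z1-z4)(z2-z3) = 5 * (-8) = -40
Step 3: Cross-ratio = -2/40 = -1/20

-1/20


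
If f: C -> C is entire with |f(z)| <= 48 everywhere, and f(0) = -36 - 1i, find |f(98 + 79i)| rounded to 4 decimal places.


Step 1: By Liouville's theorem, a bounded entire function is constant.
Step 2: f(z) = f(0) = -36 - 1i for all z.
Step 3: |f(w)| = |-36 - 1i| = sqrt(1296 + 1)
Step 4: = 36.0139

36.0139


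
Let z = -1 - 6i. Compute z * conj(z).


Step 1: conj(z) = -1 + 6i
Step 2: z * conj(z) = (-1)^2 + (-6)^2
Step 3: = 1 + 36 = 37

37


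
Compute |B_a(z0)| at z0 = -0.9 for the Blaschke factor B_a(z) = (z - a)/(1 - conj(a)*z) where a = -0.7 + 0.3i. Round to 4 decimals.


Step 1: Numerator z0 - a = -0.9 - (-0.7 + 0.3i) = -0.2 - 0.3i
Step 2: Denominator 1 - conj(a)*z0 = 1 - (-0.7 - 0.3i)*(-0.9) = 0.37 - 0.27i
Step 3: |z0 - a|^2 = (-0.2)^2 + (-0.3)^2 = 0.13; |1 - conj(a)*z0|^2 = 0.37^2 + (-0.27)^2 = 0.2098
Step 4: |B_a(-0.9)| = sqrt(0.13 / 0.2098) = sqrt(0.619638)
Step 5: = 0.7872

0.7872


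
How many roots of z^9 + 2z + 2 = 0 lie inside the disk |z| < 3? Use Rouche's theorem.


Step 1: On |z| = 3 the three terms have sizes |z^9| = 3^9 = 19683, |2z| = 2*3 = 6, |2| = 2
Step 2: The dominant term is g(z) = z^9; let h(z) = 2z + 2 so f = g + h
Step 3: On |z| = 3: |g| = 19683 and |h| <= 6 + 2 = 8
Step 4: Since 19683 > 8, |h| < |g| on |z| = 3, so by Rouche f has the same number of zeros as g inside |z| < 3
Step 5: g(z) = z^9 has 9 zeros (all at the origin) inside |z| < 3. Answer = 9

9


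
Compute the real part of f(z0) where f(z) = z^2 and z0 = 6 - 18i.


Step 1: z0 = 6 - 18i
Step 2: z0^2 = 6^2 - (-18)^2 - 216i
Step 3: real part = 36 - 324 = -288

-288


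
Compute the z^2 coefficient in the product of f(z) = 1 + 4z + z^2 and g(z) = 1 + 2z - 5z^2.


Step 1: z^2 term in f*g comes from: (1)*(-5z^2) + (4z)*(2z) + (z^2)*(1)
Step 2: = -5 + 8 + 1
Step 3: = 4

4


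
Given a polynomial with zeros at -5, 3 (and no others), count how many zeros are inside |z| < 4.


Step 1: Check each root:
  z = -5: |-5| = 5 >= 4
  z = 3: |3| = 3 < 4
Step 2: Count = 1

1


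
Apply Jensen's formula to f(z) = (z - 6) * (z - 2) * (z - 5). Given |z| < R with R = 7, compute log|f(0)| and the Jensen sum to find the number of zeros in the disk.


Jensen's formula: (1/2pi)*integral log|f(Re^it)|dt = log|f(0)| + sum_{|a_k|<R} log(R/|a_k|)
Step 1: f(0) = (-6) * (-2) * (-5) = -60
Step 2: log|f(0)| = log|6| + log|2| + log|5| = 4.0943
Step 3: Zeros inside |z| < 7: 6, 2, 5
Step 4: Jensen sum = log(7/6) + log(7/2) + log(7/5) = 1.7434
Step 5: n(R) = number of terms in the Jensen sum = count of zeros inside |z| < 7 = 3

3


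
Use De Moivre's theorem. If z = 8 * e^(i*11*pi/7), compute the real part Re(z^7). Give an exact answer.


Step 1: By De Moivre's theorem, z^7 = 8^7 * e^(i*7*11*pi/7) = 2097152 * (cos(11*pi) + i*sin(11*pi))
Step 2: |z|^7 = 8^7 = 2097152
Step 3: Reduce the angle mod 2*pi: 11*pi - 10*pi = pi
Step 4: cos(pi) = -1
Step 5: Re(z^7) = 2097152 * (-1) = -2097152

-2097152


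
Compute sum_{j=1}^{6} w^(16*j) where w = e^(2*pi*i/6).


Step 1: The sum sum_{j=1}^{n} w^(k*j) equals n if n | k, else 0.
Step 2: Here n = 6, k = 16
Step 3: Does n divide k? 6 | 16 -> False
Step 4: Sum = 0

0


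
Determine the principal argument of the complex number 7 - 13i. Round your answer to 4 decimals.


Step 1: z = 7 - 13i
Step 2: arg(z) = atan2(-13, 7)
Step 3: arg(z) = -1.0769

-1.0769


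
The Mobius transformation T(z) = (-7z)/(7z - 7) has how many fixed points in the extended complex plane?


Step 1: Fixed points satisfy T(z) = z
Step 2: 7z^2 = 0
Step 3: Discriminant = 0^2 - 4*7*0 = 0
Step 4: Number of fixed points = 1

1


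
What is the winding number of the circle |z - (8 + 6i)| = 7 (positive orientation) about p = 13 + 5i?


Step 1: Center c = (8, 6), radius = 7
Step 2: |p - c|^2 = 5^2 + (-1)^2 = 26
Step 3: r^2 = 49
Step 4: |p-c| < r so winding number = 1

1


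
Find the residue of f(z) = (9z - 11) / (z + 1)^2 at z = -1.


Step 1: Pole of order 2 at z = -1
Step 2: Res = lim d/dz [(z + 1)^2 * f(z)] as z -> -1
Step 3: (z + 1)^2 * f(z) = 9z - 11
Step 4: d/dz[9z - 11] = 9

9


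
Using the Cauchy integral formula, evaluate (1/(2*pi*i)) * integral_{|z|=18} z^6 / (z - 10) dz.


Step 1: f(z) = z^6, a = 10 is inside |z| = 18
Step 2: By Cauchy integral formula: (1/(2pi*i)) * integral = f(a)
Step 3: f(10) = 10^6 = 1000000

1000000


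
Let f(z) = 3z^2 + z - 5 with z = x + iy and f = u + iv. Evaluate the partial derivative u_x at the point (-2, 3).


Step 1: f(z) = 3(x+iy)^2 + (x+iy) - 5
Step 2: u = 3(x^2 - y^2) + x - 5
Step 3: u_x = 6x + 1
Step 4: At (-2, 3): u_x = -12 + 1 = -11

-11


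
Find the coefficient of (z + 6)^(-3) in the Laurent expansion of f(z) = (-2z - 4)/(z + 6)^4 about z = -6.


Step 1: Write the numerator in powers of (z + 6): -2z - 4 = -2(z + 6) + (-2*(-6) - 4) = -2(z + 6) + 8
Step 2: Divide by (z + 6)^4: f(z) = 8(z + 6)^(-4) - 2(z + 6)^(-3)
Step 3: This finite sum is the Laurent series of f about z = -6.
Step 4: Coefficient of (z + 6)^(-3) = coefficient of (z + 6) in the re-centred numerator = -2

-2


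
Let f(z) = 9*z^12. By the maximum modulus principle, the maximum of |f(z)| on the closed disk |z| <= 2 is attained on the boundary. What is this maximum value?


Step 1: On |z| = 2, |f(z)| = 9 * |z|^12 = 9 * 2^12
Step 2: By maximum modulus principle, maximum is on boundary.
Step 3: Maximum = 9 * 4096 = 36864

36864


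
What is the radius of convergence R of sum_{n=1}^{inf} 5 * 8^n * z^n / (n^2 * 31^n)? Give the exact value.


Step 1: General term a_n = 5 * 8^n / (n^2 * 31^n)
Step 2: By the root test, |a_n|^(1/n) = 5^(1/n) * 8 / (n^(2/n) * 31) -> 8/31 as n -> infinity (since 5^(1/n) -> 1 and n^(2/n) -> 1)
Step 3: R = 1/lim|a_n|^(1/n) = 31/8

31/8


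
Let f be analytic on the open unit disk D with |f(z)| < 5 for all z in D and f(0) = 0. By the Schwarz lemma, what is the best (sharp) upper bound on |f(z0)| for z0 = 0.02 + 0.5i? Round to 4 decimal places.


Step 1: g = f/5 maps D -> D with g(0) = 0, so by the Schwarz lemma |g(z)| <= |z|, i.e. |f(z)| <= 5|z|; this is sharp (f(z) = 5z).
Step 2: |z0|^2 = 0.02^2 + 0.5^2 = 0.2504
Step 3: |z0| = sqrt(0.2504) = 0.5004
Step 4: Best bound = 5 * |z0| = 5 * 0.5004 = 2.502

2.502


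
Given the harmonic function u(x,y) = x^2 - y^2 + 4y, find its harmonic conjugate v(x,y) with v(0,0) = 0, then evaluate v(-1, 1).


Step 1: v_x = -u_y = 2y - 4
Step 2: v_y = u_x = 2x + 0
Step 3: v = 2xy - 4x + C
Step 4: v(0,0) = 0 => C = 0
Step 5: v(-1, 1) = 2

2


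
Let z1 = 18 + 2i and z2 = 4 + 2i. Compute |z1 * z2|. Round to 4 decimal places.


Step 1: |z1| = sqrt(18^2 + 2^2) = sqrt(328)
Step 2: |z2| = sqrt(4^2 + 2^2) = sqrt(20)
Step 3: |z1*z2| = |z1|*|z2| = sqrt(328) * sqrt(20) = sqrt(328 * 20) = sqrt(6560)
Step 4: = 80.9938

80.9938


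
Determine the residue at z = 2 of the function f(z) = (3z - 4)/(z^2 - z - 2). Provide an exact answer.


Step 1: Q(z) = z^2 - z - 2 = (z - 2)(z + 1)
Step 2: Q'(z) = 2z - 1
Step 3: Q'(2) = 3, P(2) = 2
Step 4: Res = P(2)/Q'(2) = 2/3 = 2/3

2/3


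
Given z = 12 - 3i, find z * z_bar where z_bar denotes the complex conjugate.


Step 1: conj(z) = 12 + 3i
Step 2: z * conj(z) = 12^2 + (-3)^2
Step 3: = 144 + 9 = 153

153


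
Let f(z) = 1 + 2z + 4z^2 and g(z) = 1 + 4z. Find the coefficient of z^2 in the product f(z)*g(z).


Step 1: z^2 term in f*g comes from: (1)*(0) + (2z)*(4z) + (4z^2)*(1)
Step 2: = 0 + 8 + 4
Step 3: = 12

12


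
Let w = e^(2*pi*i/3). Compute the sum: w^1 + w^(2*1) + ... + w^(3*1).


Step 1: The sum sum_{j=1}^{n} w^(k*j) equals n if n | k, else 0.
Step 2: Here n = 3, k = 1
Step 3: Does n divide k? 3 | 1 -> False
Step 4: Sum = 0

0


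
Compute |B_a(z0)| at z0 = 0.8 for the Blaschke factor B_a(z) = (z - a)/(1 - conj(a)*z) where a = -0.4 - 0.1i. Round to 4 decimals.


Step 1: Numerator z0 - a = 0.8 - (-0.4 - 0.1i) = 1.2 + 0.1i
Step 2: Denominator 1 - conj(a)*z0 = 1 - (-0.4 + 0.1i)*0.8 = 1.32 - 0.08i
Step 3: |z0 - a|^2 = 1.2^2 + 0.1^2 = 1.45; |1 - conj(a)*z0|^2 = 1.32^2 + (-0.08)^2 = 1.7488
Step 4: |B_a(0.8)| = sqrt(1.45 / 1.7488) = sqrt(0.82914)
Step 5: = 0.9106

0.9106


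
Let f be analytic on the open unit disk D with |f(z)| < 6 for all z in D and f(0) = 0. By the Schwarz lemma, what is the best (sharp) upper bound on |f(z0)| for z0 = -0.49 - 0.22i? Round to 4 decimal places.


Step 1: g = f/6 maps D -> D with g(0) = 0, so by the Schwarz lemma |g(z)| <= |z|, i.e. |f(z)| <= 6|z|; this is sharp (f(z) = 6z).
Step 2: |z0|^2 = (-0.49)^2 + (-0.22)^2 = 0.2885
Step 3: |z0| = sqrt(0.2885) = 0.537122
Step 4: Best bound = 6 * |z0| = 6 * 0.537122 = 3.2227

3.2227


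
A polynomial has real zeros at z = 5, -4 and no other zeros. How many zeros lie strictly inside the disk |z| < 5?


Step 1: Check each root:
  z = 5: |5| = 5 >= 5
  z = -4: |-4| = 4 < 5
Step 2: Count = 1

1


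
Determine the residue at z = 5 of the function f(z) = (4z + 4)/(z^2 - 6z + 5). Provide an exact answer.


Step 1: Q(z) = z^2 - 6z + 5 = (z - 5)(z - 1)
Step 2: Q'(z) = 2z - 6
Step 3: Q'(5) = 4, P(5) = 24
Step 4: Res = P(5)/Q'(5) = 24/4 = 6

6


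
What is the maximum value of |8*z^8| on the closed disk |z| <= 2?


Step 1: On |z| = 2, |f(z)| = 8 * |z|^8 = 8 * 2^8
Step 2: By maximum modulus principle, maximum is on boundary.
Step 3: Maximum = 8 * 256 = 2048

2048


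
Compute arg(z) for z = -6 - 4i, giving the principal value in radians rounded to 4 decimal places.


Step 1: z = -6 - 4i
Step 2: arg(z) = atan2(-4, -6)
Step 3: arg(z) = -2.5536

-2.5536


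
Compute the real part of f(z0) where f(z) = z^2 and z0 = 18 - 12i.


Step 1: z0 = 18 - 12i
Step 2: z0^2 = 18^2 - (-12)^2 - 432i
Step 3: real part = 324 - 144 = 180

180


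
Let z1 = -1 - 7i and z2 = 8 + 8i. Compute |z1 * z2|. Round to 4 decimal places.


Step 1: |z1| = sqrt((-1)^2 + (-7)^2) = sqrt(50)
Step 2: |z2| = sqrt(8^2 + 8^2) = sqrt(128)
Step 3: |z1*z2| = |z1|*|z2| = sqrt(50) * sqrt(128) = sqrt(50 * 128) = sqrt(6400)
Step 4: = 80.0

80.0


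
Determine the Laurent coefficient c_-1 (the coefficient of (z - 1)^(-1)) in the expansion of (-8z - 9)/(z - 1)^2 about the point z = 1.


Step 1: Write the numerator in powers of (z - 1): -8z - 9 = -8(z - 1) + (-8*1 - 9) = -8(z - 1) - 17
Step 2: Divide by (z - 1)^2: f(z) = -17(z - 1)^(-2) - 8(z - 1)^(-1)
Step 3: This finite sum is the Laurent series of f about z = 1.
Step 4: Coefficient of (z - 1)^(-1) = coefficient of (z - 1) in the re-centred numerator = -8

-8


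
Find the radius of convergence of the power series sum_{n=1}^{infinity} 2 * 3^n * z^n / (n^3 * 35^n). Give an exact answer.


Step 1: General term a_n = 2 * 3^n / (n^3 * 35^n)
Step 2: By the root test, |a_n|^(1/n) = 2^(1/n) * 3 / (n^(3/n) * 35) -> 3/35 as n -> infinity (since 2^(1/n) -> 1 and n^(3/n) -> 1)
Step 3: R = 1/lim|a_n|^(1/n) = 35/3

35/3


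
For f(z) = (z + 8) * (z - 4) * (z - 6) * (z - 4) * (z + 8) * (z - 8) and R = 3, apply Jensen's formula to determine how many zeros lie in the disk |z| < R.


Jensen's formula: (1/2pi)*integral log|f(Re^it)|dt = log|f(0)| + sum_{|a_k|<R} log(R/|a_k|)
Step 1: f(0) = 8 * (-4) * (-6) * (-4) * 8 * (-8) = 49152
Step 2: log|f(0)| = log|-8| + log|4| + log|6| + log|4| + log|-8| + log|8| = 10.8027
Step 3: Zeros inside |z| < 3: none
Step 4: Jensen sum = (empty sum) = 0
Step 5: n(R) = number of terms in the Jensen sum = count of zeros inside |z| < 3 = 0

0


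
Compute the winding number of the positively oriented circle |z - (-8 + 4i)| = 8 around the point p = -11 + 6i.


Step 1: Center c = (-8, 4), radius = 8
Step 2: |p - c|^2 = (-3)^2 + 2^2 = 13
Step 3: r^2 = 64
Step 4: |p-c| < r so winding number = 1

1


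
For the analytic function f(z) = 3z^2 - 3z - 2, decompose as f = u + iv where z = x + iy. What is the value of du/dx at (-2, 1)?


Step 1: f(z) = 3(x+iy)^2 - 3(x+iy) - 2
Step 2: u = 3(x^2 - y^2) - 3x - 2
Step 3: u_x = 6x - 3
Step 4: At (-2, 1): u_x = -12 - 3 = -15

-15


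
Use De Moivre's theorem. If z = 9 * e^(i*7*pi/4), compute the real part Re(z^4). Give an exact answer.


Step 1: By De Moivre's theorem, z^4 = 9^4 * e^(i*4*7*pi/4) = 6561 * (cos(7*pi) + i*sin(7*pi))
Step 2: |z|^4 = 9^4 = 6561
Step 3: Reduce the angle mod 2*pi: 7*pi - 6*pi = pi
Step 4: cos(pi) = -1
Step 5: Re(z^4) = 6561 * (-1) = -6561

-6561


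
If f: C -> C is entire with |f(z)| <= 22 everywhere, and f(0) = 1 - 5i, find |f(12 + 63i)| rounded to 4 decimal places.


Step 1: By Liouville's theorem, a bounded entire function is constant.
Step 2: f(z) = f(0) = 1 - 5i for all z.
Step 3: |f(w)| = |1 - 5i| = sqrt(1 + 25)
Step 4: = 5.099

5.099


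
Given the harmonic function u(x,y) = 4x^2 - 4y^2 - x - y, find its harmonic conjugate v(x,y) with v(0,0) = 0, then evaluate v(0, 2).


Step 1: v_x = -u_y = 8y + 1
Step 2: v_y = u_x = 8x - 1
Step 3: v = 8xy + x - y + C
Step 4: v(0,0) = 0 => C = 0
Step 5: v(0, 2) = -2

-2


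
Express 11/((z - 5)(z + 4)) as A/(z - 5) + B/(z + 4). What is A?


Step 1: Multiply both sides by (z - 5) and set z = 5
Step 2: A = 11 / (5 + 4)
Step 3: A = 11 / 9
Step 4: A = 11/9

11/9


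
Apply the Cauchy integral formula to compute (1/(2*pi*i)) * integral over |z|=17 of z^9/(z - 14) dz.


Step 1: f(z) = z^9, a = 14 is inside |z| = 17
Step 2: By Cauchy integral formula: (1/(2pi*i)) * integral = f(a)
Step 3: f(14) = 14^9 = 20661046784

20661046784


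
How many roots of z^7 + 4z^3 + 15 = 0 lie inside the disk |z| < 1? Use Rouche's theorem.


Step 1: On |z| = 1 the three terms have sizes |z^7| = 1^7 = 1, |4z^3| = 4*1^3 = 4, |15| = 15
Step 2: The dominant term is g(z) = 15; let h(z) = z^7 + 4z^3 so f = g + h
Step 3: On |z| = 1: |g| = 15 and |h| <= 1 + 4 = 5
Step 4: Since 15 > 5, |h| < |g| on |z| = 1, so by Rouche f has the same number of zeros as g inside |z| < 1
Step 5: g(z) = 15 is a nonzero constant with no zeros inside |z| < 1. Answer = 0

0


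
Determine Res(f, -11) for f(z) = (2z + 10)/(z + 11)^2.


Step 1: Pole of order 2 at z = -11
Step 2: Res = lim d/dz [(z + 11)^2 * f(z)] as z -> -11
Step 3: (z + 11)^2 * f(z) = 2z + 10
Step 4: d/dz[2z + 10] = 2

2


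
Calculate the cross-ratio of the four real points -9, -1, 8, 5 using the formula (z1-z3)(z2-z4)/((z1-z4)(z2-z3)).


Step 1: (z1-z3)(z2-z4) = (-17) * (-6) = 102
Step 2: (z1-z4)(z2-z3) = (-14) * (-9) = 126
Step 3: Cross-ratio = 102/126 = 17/21

17/21


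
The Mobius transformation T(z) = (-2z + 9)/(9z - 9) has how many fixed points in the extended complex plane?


Step 1: Fixed points satisfy T(z) = z
Step 2: 9z^2 - 7z - 9 = 0
Step 3: Discriminant = (-7)^2 - 4*9*(-9) = 373
Step 4: Number of fixed points = 2

2


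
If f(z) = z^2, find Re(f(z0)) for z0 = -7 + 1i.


Step 1: z0 = -7 + 1i
Step 2: z0^2 = (-7)^2 - 1^2 - 14i
Step 3: real part = 49 - 1 = 48

48


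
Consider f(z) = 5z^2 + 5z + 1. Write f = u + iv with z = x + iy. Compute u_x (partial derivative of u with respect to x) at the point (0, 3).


Step 1: f(z) = 5(x+iy)^2 + 5(x+iy) + 1
Step 2: u = 5(x^2 - y^2) + 5x + 1
Step 3: u_x = 10x + 5
Step 4: At (0, 3): u_x = 0 + 5 = 5

5


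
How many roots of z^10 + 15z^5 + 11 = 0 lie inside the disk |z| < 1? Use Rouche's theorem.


Step 1: On |z| = 1 the three terms have sizes |z^10| = 1^10 = 1, |15z^5| = 15*1^5 = 15, |11| = 11
Step 2: The dominant term is g(z) = 15z^5; let h(z) = z^10 + 11 so f = g + h
Step 3: On |z| = 1: |g| = 15 and |h| <= 1 + 11 = 12
Step 4: Since 15 > 12, |h| < |g| on |z| = 1, so by Rouche f has the same number of zeros as g inside |z| < 1
Step 5: g(z) = 15z^5 has 5 zeros (at the origin, multiplicity 5) inside |z| < 1. Answer = 5

5


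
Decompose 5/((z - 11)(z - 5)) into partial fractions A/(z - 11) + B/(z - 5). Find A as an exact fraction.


Step 1: Multiply both sides by (z - 11) and set z = 11
Step 2: A = 5 / (11 - 5)
Step 3: A = 5 / 6
Step 4: A = 5/6

5/6


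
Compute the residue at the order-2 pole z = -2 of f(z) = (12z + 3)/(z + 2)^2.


Step 1: Pole of order 2 at z = -2
Step 2: Res = lim d/dz [(z + 2)^2 * f(z)] as z -> -2
Step 3: (z + 2)^2 * f(z) = 12z + 3
Step 4: d/dz[12z + 3] = 12

12


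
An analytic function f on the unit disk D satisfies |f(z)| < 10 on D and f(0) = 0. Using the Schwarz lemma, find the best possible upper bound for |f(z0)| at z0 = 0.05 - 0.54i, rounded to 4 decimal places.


Step 1: g = f/10 maps D -> D with g(0) = 0, so by the Schwarz lemma |g(z)| <= |z|, i.e. |f(z)| <= 10|z|; this is sharp (f(z) = 10z).
Step 2: |z0|^2 = 0.05^2 + (-0.54)^2 = 0.2941
Step 3: |z0| = sqrt(0.2941) = 0.54231
Step 4: Best bound = 10 * |z0| = 10 * 0.54231 = 5.4231

5.4231


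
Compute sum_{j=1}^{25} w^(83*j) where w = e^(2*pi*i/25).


Step 1: The sum sum_{j=1}^{n} w^(k*j) equals n if n | k, else 0.
Step 2: Here n = 25, k = 83
Step 3: Does n divide k? 25 | 83 -> False
Step 4: Sum = 0

0


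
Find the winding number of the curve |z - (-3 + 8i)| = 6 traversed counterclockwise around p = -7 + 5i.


Step 1: Center c = (-3, 8), radius = 6
Step 2: |p - c|^2 = (-4)^2 + (-3)^2 = 25
Step 3: r^2 = 36
Step 4: |p-c| < r so winding number = 1

1


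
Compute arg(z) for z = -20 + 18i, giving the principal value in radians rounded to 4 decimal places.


Step 1: z = -20 + 18i
Step 2: arg(z) = atan2(18, -20)
Step 3: arg(z) = 2.4088

2.4088


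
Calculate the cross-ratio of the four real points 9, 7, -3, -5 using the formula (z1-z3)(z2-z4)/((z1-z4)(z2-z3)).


Step 1: (z1-z3)(z2-z4) = 12 * 12 = 144
Step 2: (z1-z4)(z2-z3) = 14 * 10 = 140
Step 3: Cross-ratio = 144/140 = 36/35

36/35


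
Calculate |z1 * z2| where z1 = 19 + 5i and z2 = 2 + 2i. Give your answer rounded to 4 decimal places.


Step 1: |z1| = sqrt(19^2 + 5^2) = sqrt(386)
Step 2: |z2| = sqrt(2^2 + 2^2) = sqrt(8)
Step 3: |z1*z2| = |z1|*|z2| = sqrt(386) * sqrt(8) = sqrt(386 * 8) = sqrt(3088)
Step 4: = 55.5698

55.5698


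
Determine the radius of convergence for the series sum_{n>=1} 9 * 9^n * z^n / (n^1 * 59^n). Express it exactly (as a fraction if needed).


Step 1: General term a_n = 9 * 9^n / (n^1 * 59^n)
Step 2: By the root test, |a_n|^(1/n) = 9^(1/n) * 9 / (n^(1/n) * 59) -> 9/59 as n -> infinity (since 9^(1/n) -> 1 and n^(1/n) -> 1)
Step 3: R = 1/lim|a_n|^(1/n) = 59/9

59/9


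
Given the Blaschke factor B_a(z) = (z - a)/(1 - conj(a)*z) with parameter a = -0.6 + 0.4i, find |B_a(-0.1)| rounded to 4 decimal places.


Step 1: Numerator z0 - a = -0.1 - (-0.6 + 0.4i) = 0.5 - 0.4i
Step 2: Denominator 1 - conj(a)*z0 = 1 - (-0.6 - 0.4i)*(-0.1) = 0.94 - 0.04i
Step 3: |z0 - a|^2 = 0.5^2 + (-0.4)^2 = 0.41; |1 - conj(a)*z0|^2 = 0.94^2 + (-0.04)^2 = 0.8852
Step 4: |B_a(-0.1)| = sqrt(0.41 / 0.8852) = sqrt(0.463172)
Step 5: = 0.6806

0.6806


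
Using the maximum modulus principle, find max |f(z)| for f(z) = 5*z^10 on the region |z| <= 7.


Step 1: On |z| = 7, |f(z)| = 5 * |z|^10 = 5 * 7^10
Step 2: By maximum modulus principle, maximum is on boundary.
Step 3: Maximum = 5 * 282475249 = 1412376245

1412376245


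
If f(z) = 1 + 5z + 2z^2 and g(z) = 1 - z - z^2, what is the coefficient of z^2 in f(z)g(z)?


Step 1: z^2 term in f*g comes from: (1)*(-z^2) + (5z)*(-z) + (2z^2)*(1)
Step 2: = -1 - 5 + 2
Step 3: = -4

-4


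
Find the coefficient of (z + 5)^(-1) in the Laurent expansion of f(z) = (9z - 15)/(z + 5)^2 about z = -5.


Step 1: Write the numerator in powers of (z + 5): 9z - 15 = 9(z + 5) + (9*(-5) - 15) = 9(z + 5) - 60
Step 2: Divide by (z + 5)^2: f(z) = -60(z + 5)^(-2) + 9(z + 5)^(-1)
Step 3: This finite sum is the Laurent series of f about z = -5.
Step 4: Coefficient of (z + 5)^(-1) = coefficient of (z + 5) in the re-centred numerator = 9

9


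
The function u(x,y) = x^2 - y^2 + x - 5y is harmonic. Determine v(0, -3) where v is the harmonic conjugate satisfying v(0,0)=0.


Step 1: v_x = -u_y = 2y + 5
Step 2: v_y = u_x = 2x + 1
Step 3: v = 2xy + 5x + y + C
Step 4: v(0,0) = 0 => C = 0
Step 5: v(0, -3) = -3

-3


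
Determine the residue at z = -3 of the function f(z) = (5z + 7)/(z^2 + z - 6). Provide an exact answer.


Step 1: Q(z) = z^2 + z - 6 = (z + 3)(z - 2)
Step 2: Q'(z) = 2z + 1
Step 3: Q'(-3) = -5, P(-3) = -8
Step 4: Res = P(-3)/Q'(-3) = -8/(-5) = 8/5

8/5


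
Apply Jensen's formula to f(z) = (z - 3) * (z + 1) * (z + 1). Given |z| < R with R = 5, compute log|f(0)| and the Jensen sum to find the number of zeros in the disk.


Jensen's formula: (1/2pi)*integral log|f(Re^it)|dt = log|f(0)| + sum_{|a_k|<R} log(R/|a_k|)
Step 1: f(0) = (-3) * 1 * 1 = -3
Step 2: log|f(0)| = log|3| + log|-1| + log|-1| = 1.0986
Step 3: Zeros inside |z| < 5: 3, -1, -1
Step 4: Jensen sum = log(5/3) + log(5/1) + log(5/1) = 3.7297
Step 5: n(R) = number of terms in the Jensen sum = count of zeros inside |z| < 5 = 3

3


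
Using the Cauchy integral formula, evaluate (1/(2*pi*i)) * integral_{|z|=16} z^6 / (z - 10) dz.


Step 1: f(z) = z^6, a = 10 is inside |z| = 16
Step 2: By Cauchy integral formula: (1/(2pi*i)) * integral = f(a)
Step 3: f(10) = 10^6 = 1000000

1000000


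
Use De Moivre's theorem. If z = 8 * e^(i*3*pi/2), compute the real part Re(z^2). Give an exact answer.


Step 1: By De Moivre's theorem, z^2 = 8^2 * e^(i*2*3*pi/2) = 64 * (cos(3*pi) + i*sin(3*pi))
Step 2: |z|^2 = 8^2 = 64
Step 3: Reduce the angle mod 2*pi: 3*pi - 2*pi = pi
Step 4: cos(pi) = -1
Step 5: Re(z^2) = 64 * (-1) = -64

-64


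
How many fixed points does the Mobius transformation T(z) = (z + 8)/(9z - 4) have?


Step 1: Fixed points satisfy T(z) = z
Step 2: 9z^2 - 5z - 8 = 0
Step 3: Discriminant = (-5)^2 - 4*9*(-8) = 313
Step 4: Number of fixed points = 2

2


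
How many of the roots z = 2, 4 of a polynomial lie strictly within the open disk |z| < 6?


Step 1: Check each root:
  z = 2: |2| = 2 < 6
  z = 4: |4| = 4 < 6
Step 2: Count = 2

2


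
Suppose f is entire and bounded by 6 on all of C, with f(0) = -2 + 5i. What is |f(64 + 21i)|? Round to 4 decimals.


Step 1: By Liouville's theorem, a bounded entire function is constant.
Step 2: f(z) = f(0) = -2 + 5i for all z.
Step 3: |f(w)| = |-2 + 5i| = sqrt(4 + 25)
Step 4: = 5.3852

5.3852


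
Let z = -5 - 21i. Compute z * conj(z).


Step 1: conj(z) = -5 + 21i
Step 2: z * conj(z) = (-5)^2 + (-21)^2
Step 3: = 25 + 441 = 466

466


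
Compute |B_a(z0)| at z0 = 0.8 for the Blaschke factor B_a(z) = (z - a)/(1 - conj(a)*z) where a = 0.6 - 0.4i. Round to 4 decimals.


Step 1: Numerator z0 - a = 0.8 - (0.6 - 0.4i) = 0.2 + 0.4i
Step 2: Denominator 1 - conj(a)*z0 = 1 - (0.6 + 0.4i)*0.8 = 0.52 - 0.32i
Step 3: |z0 - a|^2 = 0.2^2 + 0.4^2 = 0.2; |1 - conj(a)*z0|^2 = 0.52^2 + (-0.32)^2 = 0.3728
Step 4: |B_a(0.8)| = sqrt(0.2 / 0.3728) = sqrt(0.536481)
Step 5: = 0.7324

0.7324


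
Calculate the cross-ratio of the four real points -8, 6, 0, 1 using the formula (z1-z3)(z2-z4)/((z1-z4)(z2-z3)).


Step 1: (z1-z3)(z2-z4) = (-8) * 5 = -40
Step 2: (z1-z4)(z2-z3) = (-9) * 6 = -54
Step 3: Cross-ratio = 40/54 = 20/27

20/27


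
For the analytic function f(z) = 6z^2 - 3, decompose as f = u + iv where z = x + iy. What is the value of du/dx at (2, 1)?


Step 1: f(z) = 6(x+iy)^2 - 3
Step 2: u = 6(x^2 - y^2) - 3
Step 3: u_x = 12x + 0
Step 4: At (2, 1): u_x = 24 + 0 = 24

24


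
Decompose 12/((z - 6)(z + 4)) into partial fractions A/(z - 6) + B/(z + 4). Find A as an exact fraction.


Step 1: Multiply both sides by (z - 6) and set z = 6
Step 2: A = 12 / (6 + 4)
Step 3: A = 12 / 10
Step 4: A = 6/5

6/5


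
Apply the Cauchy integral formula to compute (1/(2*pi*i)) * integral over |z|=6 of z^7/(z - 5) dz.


Step 1: f(z) = z^7, a = 5 is inside |z| = 6
Step 2: By Cauchy integral formula: (1/(2pi*i)) * integral = f(a)
Step 3: f(5) = 5^7 = 78125

78125


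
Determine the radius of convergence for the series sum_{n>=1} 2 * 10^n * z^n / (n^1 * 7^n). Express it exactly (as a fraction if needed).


Step 1: General term a_n = 2 * 10^n / (n^1 * 7^n)
Step 2: By the root test, |a_n|^(1/n) = 2^(1/n) * 10 / (n^(1/n) * 7) -> 10/7 as n -> infinity (since 2^(1/n) -> 1 and n^(1/n) -> 1)
Step 3: R = 1/lim|a_n|^(1/n) = 7/10

7/10


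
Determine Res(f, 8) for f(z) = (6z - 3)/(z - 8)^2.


Step 1: Pole of order 2 at z = 8
Step 2: Res = lim d/dz [(z - 8)^2 * f(z)] as z -> 8
Step 3: (z - 8)^2 * f(z) = 6z - 3
Step 4: d/dz[6z - 3] = 6

6


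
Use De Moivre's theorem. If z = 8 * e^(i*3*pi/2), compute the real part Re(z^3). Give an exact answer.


Step 1: By De Moivre's theorem, z^3 = 8^3 * e^(i*3*3*pi/2) = 512 * (cos(9*pi/2) + i*sin(9*pi/2))
Step 2: |z|^3 = 8^3 = 512
Step 3: Reduce the angle mod 2*pi: 9*pi/2 - 4*pi = pi/2
Step 4: cos(pi/2) = 0
Step 5: Re(z^3) = 512 * 0 = 0

0


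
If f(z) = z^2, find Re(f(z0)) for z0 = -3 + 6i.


Step 1: z0 = -3 + 6i
Step 2: z0^2 = (-3)^2 - 6^2 - 36i
Step 3: real part = 9 - 36 = -27

-27


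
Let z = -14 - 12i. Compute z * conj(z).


Step 1: conj(z) = -14 + 12i
Step 2: z * conj(z) = (-14)^2 + (-12)^2
Step 3: = 196 + 144 = 340

340


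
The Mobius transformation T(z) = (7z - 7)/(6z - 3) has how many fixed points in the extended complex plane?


Step 1: Fixed points satisfy T(z) = z
Step 2: 6z^2 - 10z + 7 = 0
Step 3: Discriminant = (-10)^2 - 4*6*7 = -68
Step 4: Number of fixed points = 2

2


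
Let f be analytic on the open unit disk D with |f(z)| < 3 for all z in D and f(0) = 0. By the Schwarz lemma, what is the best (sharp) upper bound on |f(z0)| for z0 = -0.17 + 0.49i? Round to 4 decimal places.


Step 1: g = f/3 maps D -> D with g(0) = 0, so by the Schwarz lemma |g(z)| <= |z|, i.e. |f(z)| <= 3|z|; this is sharp (f(z) = 3z).
Step 2: |z0|^2 = (-0.17)^2 + 0.49^2 = 0.269
Step 3: |z0| = sqrt(0.269) = 0.518652
Step 4: Best bound = 3 * |z0| = 3 * 0.518652 = 1.556

1.556


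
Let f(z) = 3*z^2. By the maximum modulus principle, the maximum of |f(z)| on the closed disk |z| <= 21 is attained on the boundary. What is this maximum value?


Step 1: On |z| = 21, |f(z)| = 3 * |z|^2 = 3 * 21^2
Step 2: By maximum modulus principle, maximum is on boundary.
Step 3: Maximum = 3 * 441 = 1323

1323


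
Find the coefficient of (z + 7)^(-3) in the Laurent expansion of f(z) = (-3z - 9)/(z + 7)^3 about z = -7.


Step 1: Write the numerator in powers of (z + 7): -3z - 9 = -3(z + 7) + (-3*(-7) - 9) = -3(z + 7) + 12
Step 2: Divide by (z + 7)^3: f(z) = 12(z + 7)^(-3) - 3(z + 7)^(-2)
Step 3: This finite sum is the Laurent series of f about z = -7.
Step 4: Coefficient of (z + 7)^(-3) = -3*(-7) - 9 = 12

12


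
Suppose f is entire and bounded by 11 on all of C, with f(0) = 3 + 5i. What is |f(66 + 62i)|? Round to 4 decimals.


Step 1: By Liouville's theorem, a bounded entire function is constant.
Step 2: f(z) = f(0) = 3 + 5i for all z.
Step 3: |f(w)| = |3 + 5i| = sqrt(9 + 25)
Step 4: = 5.831

5.831


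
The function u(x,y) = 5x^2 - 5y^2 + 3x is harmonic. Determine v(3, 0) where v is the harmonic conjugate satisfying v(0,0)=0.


Step 1: v_x = -u_y = 10y + 0
Step 2: v_y = u_x = 10x + 3
Step 3: v = 10xy + 3y + C
Step 4: v(0,0) = 0 => C = 0
Step 5: v(3, 0) = 0

0


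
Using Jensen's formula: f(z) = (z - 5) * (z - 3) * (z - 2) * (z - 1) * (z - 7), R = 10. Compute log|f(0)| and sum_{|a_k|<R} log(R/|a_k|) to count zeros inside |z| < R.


Jensen's formula: (1/2pi)*integral log|f(Re^it)|dt = log|f(0)| + sum_{|a_k|<R} log(R/|a_k|)
Step 1: f(0) = (-5) * (-3) * (-2) * (-1) * (-7) = -210
Step 2: log|f(0)| = log|5| + log|3| + log|2| + log|1| + log|7| = 5.3471
Step 3: Zeros inside |z| < 10: 5, 3, 2, 1, 7
Step 4: Jensen sum = log(10/5) + log(10/3) + log(10/2) + log(10/1) + log(10/7) = 6.1658
Step 5: n(R) = number of terms in the Jensen sum = count of zeros inside |z| < 10 = 5

5


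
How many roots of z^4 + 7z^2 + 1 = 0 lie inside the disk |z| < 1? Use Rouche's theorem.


Step 1: On |z| = 1 the three terms have sizes |z^4| = 1^4 = 1, |7z^2| = 7*1^2 = 7, |1| = 1
Step 2: The dominant term is g(z) = 7z^2; let h(z) = z^4 + 1 so f = g + h
Step 3: On |z| = 1: |g| = 7 and |h| <= 1 + 1 = 2
Step 4: Since 7 > 2, |h| < |g| on |z| = 1, so by Rouche f has the same number of zeros as g inside |z| < 1
Step 5: g(z) = 7z^2 has 2 zeros (at the origin, multiplicity 2) inside |z| < 1. Answer = 2

2


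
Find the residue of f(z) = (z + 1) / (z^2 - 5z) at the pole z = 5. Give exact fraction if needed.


Step 1: Q(z) = z^2 - 5z = (z - 5)(z)
Step 2: Q'(z) = 2z - 5
Step 3: Q'(5) = 5, P(5) = 6
Step 4: Res = P(5)/Q'(5) = 6/5 = 6/5

6/5


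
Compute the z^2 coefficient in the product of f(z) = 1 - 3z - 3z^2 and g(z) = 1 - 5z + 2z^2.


Step 1: z^2 term in f*g comes from: (1)*(2z^2) + (-3z)*(-5z) + (-3z^2)*(1)
Step 2: = 2 + 15 - 3
Step 3: = 14

14


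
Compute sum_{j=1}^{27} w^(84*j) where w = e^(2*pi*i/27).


Step 1: The sum sum_{j=1}^{n} w^(k*j) equals n if n | k, else 0.
Step 2: Here n = 27, k = 84
Step 3: Does n divide k? 27 | 84 -> False
Step 4: Sum = 0

0


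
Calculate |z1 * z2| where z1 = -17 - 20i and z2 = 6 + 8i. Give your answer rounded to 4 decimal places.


Step 1: |z1| = sqrt((-17)^2 + (-20)^2) = sqrt(689)
Step 2: |z2| = sqrt(6^2 + 8^2) = sqrt(100)
Step 3: |z1*z2| = |z1|*|z2| = sqrt(689) * sqrt(100) = sqrt(689 * 100) = sqrt(68900)
Step 4: = 262.4881

262.4881


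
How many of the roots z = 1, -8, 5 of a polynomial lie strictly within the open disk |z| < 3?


Step 1: Check each root:
  z = 1: |1| = 1 < 3
  z = -8: |-8| = 8 >= 3
  z = 5: |5| = 5 >= 3
Step 2: Count = 1

1


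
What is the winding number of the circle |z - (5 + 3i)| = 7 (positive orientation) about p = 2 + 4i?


Step 1: Center c = (5, 3), radius = 7
Step 2: |p - c|^2 = (-3)^2 + 1^2 = 10
Step 3: r^2 = 49
Step 4: |p-c| < r so winding number = 1

1


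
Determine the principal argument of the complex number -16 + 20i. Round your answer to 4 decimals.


Step 1: z = -16 + 20i
Step 2: arg(z) = atan2(20, -16)
Step 3: arg(z) = 2.2455

2.2455


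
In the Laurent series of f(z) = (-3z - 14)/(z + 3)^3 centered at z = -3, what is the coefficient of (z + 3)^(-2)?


Step 1: Write the numerator in powers of (z + 3): -3z - 14 = -3(z + 3) + (-3*(-3) - 14) = -3(z + 3) - 5
Step 2: Divide by (z + 3)^3: f(z) = -5(z + 3)^(-3) - 3(z + 3)^(-2)
Step 3: This finite sum is the Laurent series of f about z = -3.
Step 4: Coefficient of (z + 3)^(-2) = coefficient of (z + 3) in the re-centred numerator = -3

-3


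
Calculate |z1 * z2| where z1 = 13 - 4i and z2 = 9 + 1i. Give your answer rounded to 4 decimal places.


Step 1: |z1| = sqrt(13^2 + (-4)^2) = sqrt(185)
Step 2: |z2| = sqrt(9^2 + 1^2) = sqrt(82)
Step 3: |z1*z2| = |z1|*|z2| = sqrt(185) * sqrt(82) = sqrt(185 * 82) = sqrt(15170)
Step 4: = 123.1666

123.1666


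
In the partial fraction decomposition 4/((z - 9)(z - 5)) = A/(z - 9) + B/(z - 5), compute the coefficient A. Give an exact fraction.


Step 1: Multiply both sides by (z - 9) and set z = 9
Step 2: A = 4 / (9 - 5)
Step 3: A = 4 / 4
Step 4: A = 1

1


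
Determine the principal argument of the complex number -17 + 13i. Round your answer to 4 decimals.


Step 1: z = -17 + 13i
Step 2: arg(z) = atan2(13, -17)
Step 3: arg(z) = 2.4887

2.4887


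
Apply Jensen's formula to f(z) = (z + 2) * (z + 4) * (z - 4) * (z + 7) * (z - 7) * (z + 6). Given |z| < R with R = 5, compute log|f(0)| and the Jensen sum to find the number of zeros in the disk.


Jensen's formula: (1/2pi)*integral log|f(Re^it)|dt = log|f(0)| + sum_{|a_k|<R} log(R/|a_k|)
Step 1: f(0) = 2 * 4 * (-4) * 7 * (-7) * 6 = 9408
Step 2: log|f(0)| = log|-2| + log|-4| + log|4| + log|-7| + log|7| + log|-6| = 9.1493
Step 3: Zeros inside |z| < 5: -2, -4, 4
Step 4: Jensen sum = log(5/2) + log(5/4) + log(5/4) = 1.3626
Step 5: n(R) = number of terms in the Jensen sum = count of zeros inside |z| < 5 = 3

3


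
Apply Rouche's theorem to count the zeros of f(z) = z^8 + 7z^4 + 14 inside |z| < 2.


Step 1: On |z| = 2 the three terms have sizes |z^8| = 2^8 = 256, |7z^4| = 7*2^4 = 112, |14| = 14
Step 2: The dominant term is g(z) = z^8; let h(z) = 7z^4 + 14 so f = g + h
Step 3: On |z| = 2: |g| = 256 and |h| <= 112 + 14 = 126
Step 4: Since 256 > 126, |h| < |g| on |z| = 2, so by Rouche f has the same number of zeros as g inside |z| < 2
Step 5: g(z) = z^8 has 8 zeros (all at the origin) inside |z| < 2. Answer = 8

8


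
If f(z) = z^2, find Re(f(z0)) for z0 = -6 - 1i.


Step 1: z0 = -6 - 1i
Step 2: z0^2 = (-6)^2 - (-1)^2 + 12i
Step 3: real part = 36 - 1 = 35

35


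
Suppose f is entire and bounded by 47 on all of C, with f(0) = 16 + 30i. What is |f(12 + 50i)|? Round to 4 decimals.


Step 1: By Liouville's theorem, a bounded entire function is constant.
Step 2: f(z) = f(0) = 16 + 30i for all z.
Step 3: |f(w)| = |16 + 30i| = sqrt(256 + 900)
Step 4: = 34.0

34.0


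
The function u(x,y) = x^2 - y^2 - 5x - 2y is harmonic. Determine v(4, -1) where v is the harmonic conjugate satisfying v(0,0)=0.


Step 1: v_x = -u_y = 2y + 2
Step 2: v_y = u_x = 2x - 5
Step 3: v = 2xy + 2x - 5y + C
Step 4: v(0,0) = 0 => C = 0
Step 5: v(4, -1) = 5

5


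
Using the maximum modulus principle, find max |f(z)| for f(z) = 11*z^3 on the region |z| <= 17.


Step 1: On |z| = 17, |f(z)| = 11 * |z|^3 = 11 * 17^3
Step 2: By maximum modulus principle, maximum is on boundary.
Step 3: Maximum = 11 * 4913 = 54043

54043


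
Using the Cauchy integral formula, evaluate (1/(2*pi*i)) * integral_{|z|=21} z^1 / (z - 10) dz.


Step 1: f(z) = z^1, a = 10 is inside |z| = 21
Step 2: By Cauchy integral formula: (1/(2pi*i)) * integral = f(a)
Step 3: f(10) = 10^1 = 10

10


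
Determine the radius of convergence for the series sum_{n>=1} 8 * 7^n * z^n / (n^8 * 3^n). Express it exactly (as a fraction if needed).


Step 1: General term a_n = 8 * 7^n / (n^8 * 3^n)
Step 2: By the root test, |a_n|^(1/n) = 8^(1/n) * 7 / (n^(8/n) * 3) -> 7/3 as n -> infinity (since 8^(1/n) -> 1 and n^(8/n) -> 1)
Step 3: R = 1/lim|a_n|^(1/n) = 3/7

3/7


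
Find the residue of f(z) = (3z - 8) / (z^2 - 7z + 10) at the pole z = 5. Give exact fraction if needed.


Step 1: Q(z) = z^2 - 7z + 10 = (z - 5)(z - 2)
Step 2: Q'(z) = 2z - 7
Step 3: Q'(5) = 3, P(5) = 7
Step 4: Res = P(5)/Q'(5) = 7/3 = 7/3

7/3


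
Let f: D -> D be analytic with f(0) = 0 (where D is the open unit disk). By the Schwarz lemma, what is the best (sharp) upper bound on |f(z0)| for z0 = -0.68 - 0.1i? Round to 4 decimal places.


Step 1: Schwarz lemma: if f: D -> D is analytic with f(0) = 0, then |f(z)| <= |z| for all z in D, and this is sharp (f(z) = z).
Step 2: |z0|^2 = (-0.68)^2 + (-0.1)^2 = 0.4724
Step 3: |z0| = sqrt(0.4724) = 0.687314
Step 4: Best bound = |z0| = 0.6873

0.6873


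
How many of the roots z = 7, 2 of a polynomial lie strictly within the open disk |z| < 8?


Step 1: Check each root:
  z = 7: |7| = 7 < 8
  z = 2: |2| = 2 < 8
Step 2: Count = 2

2


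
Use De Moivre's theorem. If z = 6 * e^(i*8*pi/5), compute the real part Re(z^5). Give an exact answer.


Step 1: By De Moivre's theorem, z^5 = 6^5 * e^(i*5*8*pi/5) = 7776 * (cos(8*pi) + i*sin(8*pi))
Step 2: |z|^5 = 6^5 = 7776
Step 3: Reduce the angle mod 2*pi: 8*pi - 8*pi = 0
Step 4: cos(0) = 1
Step 5: Re(z^5) = 7776 * 1 = 7776

7776


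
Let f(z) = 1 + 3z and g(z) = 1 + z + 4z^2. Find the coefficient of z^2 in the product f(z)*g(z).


Step 1: z^2 term in f*g comes from: (1)*(4z^2) + (3z)*(z) + (0)*(1)
Step 2: = 4 + 3 + 0
Step 3: = 7

7


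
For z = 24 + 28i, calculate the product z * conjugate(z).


Step 1: conj(z) = 24 - 28i
Step 2: z * conj(z) = 24^2 + 28^2
Step 3: = 576 + 784 = 1360

1360


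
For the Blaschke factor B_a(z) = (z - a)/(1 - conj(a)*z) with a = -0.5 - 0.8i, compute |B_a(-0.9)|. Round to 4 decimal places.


Step 1: Numerator z0 - a = -0.9 - (-0.5 - 0.8i) = -0.4 + 0.8i
Step 2: Denominator 1 - conj(a)*z0 = 1 - (-0.5 + 0.8i)*(-0.9) = 0.55 + 0.72i
Step 3: |z0 - a|^2 = (-0.4)^2 + 0.8^2 = 0.8; |1 - conj(a)*z0|^2 = 0.55^2 + 0.72^2 = 0.8209
Step 4: |B_a(-0.9)| = sqrt(0.8 / 0.8209) = sqrt(0.97454)
Step 5: = 0.9872

0.9872


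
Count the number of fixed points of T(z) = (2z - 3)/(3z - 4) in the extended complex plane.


Step 1: Fixed points satisfy T(z) = z
Step 2: 3z^2 - 6z + 3 = 0
Step 3: Discriminant = (-6)^2 - 4*3*3 = 0
Step 4: Number of fixed points = 1

1


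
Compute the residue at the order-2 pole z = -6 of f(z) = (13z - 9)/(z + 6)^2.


Step 1: Pole of order 2 at z = -6
Step 2: Res = lim d/dz [(z + 6)^2 * f(z)] as z -> -6
Step 3: (z + 6)^2 * f(z) = 13z - 9
Step 4: d/dz[13z - 9] = 13

13


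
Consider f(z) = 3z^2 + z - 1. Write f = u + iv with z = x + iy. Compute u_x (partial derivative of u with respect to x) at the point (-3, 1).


Step 1: f(z) = 3(x+iy)^2 + (x+iy) - 1
Step 2: u = 3(x^2 - y^2) + x - 1
Step 3: u_x = 6x + 1
Step 4: At (-3, 1): u_x = -18 + 1 = -17

-17


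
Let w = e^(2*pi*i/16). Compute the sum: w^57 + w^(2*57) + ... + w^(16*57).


Step 1: The sum sum_{j=1}^{n} w^(k*j) equals n if n | k, else 0.
Step 2: Here n = 16, k = 57
Step 3: Does n divide k? 16 | 57 -> False
Step 4: Sum = 0

0


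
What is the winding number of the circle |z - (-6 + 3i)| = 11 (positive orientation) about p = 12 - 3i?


Step 1: Center c = (-6, 3), radius = 11
Step 2: |p - c|^2 = 18^2 + (-6)^2 = 360
Step 3: r^2 = 121
Step 4: |p-c| > r so winding number = 0

0


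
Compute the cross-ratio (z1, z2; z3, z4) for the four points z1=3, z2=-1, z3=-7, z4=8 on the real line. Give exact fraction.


Step 1: (z1-z3)(z2-z4) = 10 * (-9) = -90
Step 2: (z1-z4)(z2-z3) = (-5) * 6 = -30
Step 3: Cross-ratio = 90/30 = 3

3


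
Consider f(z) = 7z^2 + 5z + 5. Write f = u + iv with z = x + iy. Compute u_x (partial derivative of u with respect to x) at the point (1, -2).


Step 1: f(z) = 7(x+iy)^2 + 5(x+iy) + 5
Step 2: u = 7(x^2 - y^2) + 5x + 5
Step 3: u_x = 14x + 5
Step 4: At (1, -2): u_x = 14 + 5 = 19

19


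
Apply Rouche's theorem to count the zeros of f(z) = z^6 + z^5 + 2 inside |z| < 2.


Step 1: On |z| = 2 the three terms have sizes |z^6| = 2^6 = 64, |z^5| = 2^5 = 32, |2| = 2
Step 2: The dominant term is g(z) = z^6; let h(z) = z^5 + 2 so f = g + h
Step 3: On |z| = 2: |g| = 64 and |h| <= 32 + 2 = 34
Step 4: Since 64 > 34, |h| < |g| on |z| = 2, so by Rouche f has the same number of zeros as g inside |z| < 2
Step 5: g(z) = z^6 has 6 zeros (all at the origin) inside |z| < 2. Answer = 6

6
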